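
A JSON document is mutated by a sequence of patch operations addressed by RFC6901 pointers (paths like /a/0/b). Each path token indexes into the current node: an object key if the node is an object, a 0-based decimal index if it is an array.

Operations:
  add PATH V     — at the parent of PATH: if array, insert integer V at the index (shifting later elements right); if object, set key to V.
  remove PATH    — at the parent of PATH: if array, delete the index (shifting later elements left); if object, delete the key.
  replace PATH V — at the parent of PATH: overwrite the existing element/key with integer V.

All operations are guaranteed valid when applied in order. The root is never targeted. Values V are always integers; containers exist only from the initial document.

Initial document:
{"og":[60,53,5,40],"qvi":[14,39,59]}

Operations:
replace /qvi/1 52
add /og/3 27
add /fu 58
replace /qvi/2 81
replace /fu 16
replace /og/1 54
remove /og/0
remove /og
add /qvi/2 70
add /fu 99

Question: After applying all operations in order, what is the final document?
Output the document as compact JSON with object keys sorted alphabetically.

After op 1 (replace /qvi/1 52): {"og":[60,53,5,40],"qvi":[14,52,59]}
After op 2 (add /og/3 27): {"og":[60,53,5,27,40],"qvi":[14,52,59]}
After op 3 (add /fu 58): {"fu":58,"og":[60,53,5,27,40],"qvi":[14,52,59]}
After op 4 (replace /qvi/2 81): {"fu":58,"og":[60,53,5,27,40],"qvi":[14,52,81]}
After op 5 (replace /fu 16): {"fu":16,"og":[60,53,5,27,40],"qvi":[14,52,81]}
After op 6 (replace /og/1 54): {"fu":16,"og":[60,54,5,27,40],"qvi":[14,52,81]}
After op 7 (remove /og/0): {"fu":16,"og":[54,5,27,40],"qvi":[14,52,81]}
After op 8 (remove /og): {"fu":16,"qvi":[14,52,81]}
After op 9 (add /qvi/2 70): {"fu":16,"qvi":[14,52,70,81]}
After op 10 (add /fu 99): {"fu":99,"qvi":[14,52,70,81]}

Answer: {"fu":99,"qvi":[14,52,70,81]}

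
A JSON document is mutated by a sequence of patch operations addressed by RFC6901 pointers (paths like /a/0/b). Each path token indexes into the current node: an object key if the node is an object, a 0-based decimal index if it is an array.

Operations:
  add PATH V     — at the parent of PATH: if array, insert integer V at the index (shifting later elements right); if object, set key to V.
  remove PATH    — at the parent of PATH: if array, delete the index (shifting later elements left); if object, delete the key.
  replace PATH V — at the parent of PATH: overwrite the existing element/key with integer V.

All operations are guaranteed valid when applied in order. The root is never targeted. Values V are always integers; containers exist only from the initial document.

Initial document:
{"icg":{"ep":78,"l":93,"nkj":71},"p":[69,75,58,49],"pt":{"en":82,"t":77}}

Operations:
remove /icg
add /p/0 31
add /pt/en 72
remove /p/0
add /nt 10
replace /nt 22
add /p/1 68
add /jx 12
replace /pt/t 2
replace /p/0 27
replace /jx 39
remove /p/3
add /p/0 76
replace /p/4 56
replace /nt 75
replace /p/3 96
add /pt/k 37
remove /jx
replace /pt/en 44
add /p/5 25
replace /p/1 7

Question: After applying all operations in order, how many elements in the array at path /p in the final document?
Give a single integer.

After op 1 (remove /icg): {"p":[69,75,58,49],"pt":{"en":82,"t":77}}
After op 2 (add /p/0 31): {"p":[31,69,75,58,49],"pt":{"en":82,"t":77}}
After op 3 (add /pt/en 72): {"p":[31,69,75,58,49],"pt":{"en":72,"t":77}}
After op 4 (remove /p/0): {"p":[69,75,58,49],"pt":{"en":72,"t":77}}
After op 5 (add /nt 10): {"nt":10,"p":[69,75,58,49],"pt":{"en":72,"t":77}}
After op 6 (replace /nt 22): {"nt":22,"p":[69,75,58,49],"pt":{"en":72,"t":77}}
After op 7 (add /p/1 68): {"nt":22,"p":[69,68,75,58,49],"pt":{"en":72,"t":77}}
After op 8 (add /jx 12): {"jx":12,"nt":22,"p":[69,68,75,58,49],"pt":{"en":72,"t":77}}
After op 9 (replace /pt/t 2): {"jx":12,"nt":22,"p":[69,68,75,58,49],"pt":{"en":72,"t":2}}
After op 10 (replace /p/0 27): {"jx":12,"nt":22,"p":[27,68,75,58,49],"pt":{"en":72,"t":2}}
After op 11 (replace /jx 39): {"jx":39,"nt":22,"p":[27,68,75,58,49],"pt":{"en":72,"t":2}}
After op 12 (remove /p/3): {"jx":39,"nt":22,"p":[27,68,75,49],"pt":{"en":72,"t":2}}
After op 13 (add /p/0 76): {"jx":39,"nt":22,"p":[76,27,68,75,49],"pt":{"en":72,"t":2}}
After op 14 (replace /p/4 56): {"jx":39,"nt":22,"p":[76,27,68,75,56],"pt":{"en":72,"t":2}}
After op 15 (replace /nt 75): {"jx":39,"nt":75,"p":[76,27,68,75,56],"pt":{"en":72,"t":2}}
After op 16 (replace /p/3 96): {"jx":39,"nt":75,"p":[76,27,68,96,56],"pt":{"en":72,"t":2}}
After op 17 (add /pt/k 37): {"jx":39,"nt":75,"p":[76,27,68,96,56],"pt":{"en":72,"k":37,"t":2}}
After op 18 (remove /jx): {"nt":75,"p":[76,27,68,96,56],"pt":{"en":72,"k":37,"t":2}}
After op 19 (replace /pt/en 44): {"nt":75,"p":[76,27,68,96,56],"pt":{"en":44,"k":37,"t":2}}
After op 20 (add /p/5 25): {"nt":75,"p":[76,27,68,96,56,25],"pt":{"en":44,"k":37,"t":2}}
After op 21 (replace /p/1 7): {"nt":75,"p":[76,7,68,96,56,25],"pt":{"en":44,"k":37,"t":2}}
Size at path /p: 6

Answer: 6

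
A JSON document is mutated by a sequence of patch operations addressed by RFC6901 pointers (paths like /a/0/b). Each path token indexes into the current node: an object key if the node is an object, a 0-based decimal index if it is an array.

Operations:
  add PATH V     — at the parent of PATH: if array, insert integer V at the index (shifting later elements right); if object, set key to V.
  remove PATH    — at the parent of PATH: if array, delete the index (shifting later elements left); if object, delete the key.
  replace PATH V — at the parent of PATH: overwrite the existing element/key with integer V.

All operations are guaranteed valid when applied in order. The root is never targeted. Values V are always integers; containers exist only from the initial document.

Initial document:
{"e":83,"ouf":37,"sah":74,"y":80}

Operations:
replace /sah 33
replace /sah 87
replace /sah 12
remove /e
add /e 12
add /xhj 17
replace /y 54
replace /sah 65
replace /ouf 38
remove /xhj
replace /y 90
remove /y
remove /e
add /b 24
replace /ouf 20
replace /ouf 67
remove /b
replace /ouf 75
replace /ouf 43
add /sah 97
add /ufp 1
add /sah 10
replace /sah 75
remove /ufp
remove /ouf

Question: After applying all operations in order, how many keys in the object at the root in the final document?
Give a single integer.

Answer: 1

Derivation:
After op 1 (replace /sah 33): {"e":83,"ouf":37,"sah":33,"y":80}
After op 2 (replace /sah 87): {"e":83,"ouf":37,"sah":87,"y":80}
After op 3 (replace /sah 12): {"e":83,"ouf":37,"sah":12,"y":80}
After op 4 (remove /e): {"ouf":37,"sah":12,"y":80}
After op 5 (add /e 12): {"e":12,"ouf":37,"sah":12,"y":80}
After op 6 (add /xhj 17): {"e":12,"ouf":37,"sah":12,"xhj":17,"y":80}
After op 7 (replace /y 54): {"e":12,"ouf":37,"sah":12,"xhj":17,"y":54}
After op 8 (replace /sah 65): {"e":12,"ouf":37,"sah":65,"xhj":17,"y":54}
After op 9 (replace /ouf 38): {"e":12,"ouf":38,"sah":65,"xhj":17,"y":54}
After op 10 (remove /xhj): {"e":12,"ouf":38,"sah":65,"y":54}
After op 11 (replace /y 90): {"e":12,"ouf":38,"sah":65,"y":90}
After op 12 (remove /y): {"e":12,"ouf":38,"sah":65}
After op 13 (remove /e): {"ouf":38,"sah":65}
After op 14 (add /b 24): {"b":24,"ouf":38,"sah":65}
After op 15 (replace /ouf 20): {"b":24,"ouf":20,"sah":65}
After op 16 (replace /ouf 67): {"b":24,"ouf":67,"sah":65}
After op 17 (remove /b): {"ouf":67,"sah":65}
After op 18 (replace /ouf 75): {"ouf":75,"sah":65}
After op 19 (replace /ouf 43): {"ouf":43,"sah":65}
After op 20 (add /sah 97): {"ouf":43,"sah":97}
After op 21 (add /ufp 1): {"ouf":43,"sah":97,"ufp":1}
After op 22 (add /sah 10): {"ouf":43,"sah":10,"ufp":1}
After op 23 (replace /sah 75): {"ouf":43,"sah":75,"ufp":1}
After op 24 (remove /ufp): {"ouf":43,"sah":75}
After op 25 (remove /ouf): {"sah":75}
Size at the root: 1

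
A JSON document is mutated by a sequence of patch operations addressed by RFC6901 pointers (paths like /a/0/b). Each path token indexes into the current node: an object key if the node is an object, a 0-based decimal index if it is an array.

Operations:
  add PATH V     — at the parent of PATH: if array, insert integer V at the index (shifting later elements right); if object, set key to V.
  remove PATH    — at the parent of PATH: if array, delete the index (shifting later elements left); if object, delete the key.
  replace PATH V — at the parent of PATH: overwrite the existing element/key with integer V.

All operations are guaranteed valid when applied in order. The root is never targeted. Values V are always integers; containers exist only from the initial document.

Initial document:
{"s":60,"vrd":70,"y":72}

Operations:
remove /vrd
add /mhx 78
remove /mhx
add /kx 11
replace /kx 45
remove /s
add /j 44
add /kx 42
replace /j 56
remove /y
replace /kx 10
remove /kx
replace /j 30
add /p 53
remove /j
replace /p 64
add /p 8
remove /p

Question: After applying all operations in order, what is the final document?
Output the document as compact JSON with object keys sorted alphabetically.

After op 1 (remove /vrd): {"s":60,"y":72}
After op 2 (add /mhx 78): {"mhx":78,"s":60,"y":72}
After op 3 (remove /mhx): {"s":60,"y":72}
After op 4 (add /kx 11): {"kx":11,"s":60,"y":72}
After op 5 (replace /kx 45): {"kx":45,"s":60,"y":72}
After op 6 (remove /s): {"kx":45,"y":72}
After op 7 (add /j 44): {"j":44,"kx":45,"y":72}
After op 8 (add /kx 42): {"j":44,"kx":42,"y":72}
After op 9 (replace /j 56): {"j":56,"kx":42,"y":72}
After op 10 (remove /y): {"j":56,"kx":42}
After op 11 (replace /kx 10): {"j":56,"kx":10}
After op 12 (remove /kx): {"j":56}
After op 13 (replace /j 30): {"j":30}
After op 14 (add /p 53): {"j":30,"p":53}
After op 15 (remove /j): {"p":53}
After op 16 (replace /p 64): {"p":64}
After op 17 (add /p 8): {"p":8}
After op 18 (remove /p): {}

Answer: {}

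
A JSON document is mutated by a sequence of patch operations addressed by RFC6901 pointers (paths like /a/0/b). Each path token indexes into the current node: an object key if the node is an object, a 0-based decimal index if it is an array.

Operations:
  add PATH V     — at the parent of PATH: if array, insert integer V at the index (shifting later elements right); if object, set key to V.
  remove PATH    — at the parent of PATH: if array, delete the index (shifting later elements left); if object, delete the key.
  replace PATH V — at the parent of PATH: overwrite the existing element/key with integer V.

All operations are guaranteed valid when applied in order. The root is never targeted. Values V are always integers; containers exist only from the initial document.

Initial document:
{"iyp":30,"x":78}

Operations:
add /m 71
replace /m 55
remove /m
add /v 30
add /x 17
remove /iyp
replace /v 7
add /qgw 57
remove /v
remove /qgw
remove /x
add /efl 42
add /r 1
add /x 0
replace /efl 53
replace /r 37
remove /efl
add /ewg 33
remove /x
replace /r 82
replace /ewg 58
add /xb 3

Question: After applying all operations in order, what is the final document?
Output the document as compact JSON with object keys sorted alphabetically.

Answer: {"ewg":58,"r":82,"xb":3}

Derivation:
After op 1 (add /m 71): {"iyp":30,"m":71,"x":78}
After op 2 (replace /m 55): {"iyp":30,"m":55,"x":78}
After op 3 (remove /m): {"iyp":30,"x":78}
After op 4 (add /v 30): {"iyp":30,"v":30,"x":78}
After op 5 (add /x 17): {"iyp":30,"v":30,"x":17}
After op 6 (remove /iyp): {"v":30,"x":17}
After op 7 (replace /v 7): {"v":7,"x":17}
After op 8 (add /qgw 57): {"qgw":57,"v":7,"x":17}
After op 9 (remove /v): {"qgw":57,"x":17}
After op 10 (remove /qgw): {"x":17}
After op 11 (remove /x): {}
After op 12 (add /efl 42): {"efl":42}
After op 13 (add /r 1): {"efl":42,"r":1}
After op 14 (add /x 0): {"efl":42,"r":1,"x":0}
After op 15 (replace /efl 53): {"efl":53,"r":1,"x":0}
After op 16 (replace /r 37): {"efl":53,"r":37,"x":0}
After op 17 (remove /efl): {"r":37,"x":0}
After op 18 (add /ewg 33): {"ewg":33,"r":37,"x":0}
After op 19 (remove /x): {"ewg":33,"r":37}
After op 20 (replace /r 82): {"ewg":33,"r":82}
After op 21 (replace /ewg 58): {"ewg":58,"r":82}
After op 22 (add /xb 3): {"ewg":58,"r":82,"xb":3}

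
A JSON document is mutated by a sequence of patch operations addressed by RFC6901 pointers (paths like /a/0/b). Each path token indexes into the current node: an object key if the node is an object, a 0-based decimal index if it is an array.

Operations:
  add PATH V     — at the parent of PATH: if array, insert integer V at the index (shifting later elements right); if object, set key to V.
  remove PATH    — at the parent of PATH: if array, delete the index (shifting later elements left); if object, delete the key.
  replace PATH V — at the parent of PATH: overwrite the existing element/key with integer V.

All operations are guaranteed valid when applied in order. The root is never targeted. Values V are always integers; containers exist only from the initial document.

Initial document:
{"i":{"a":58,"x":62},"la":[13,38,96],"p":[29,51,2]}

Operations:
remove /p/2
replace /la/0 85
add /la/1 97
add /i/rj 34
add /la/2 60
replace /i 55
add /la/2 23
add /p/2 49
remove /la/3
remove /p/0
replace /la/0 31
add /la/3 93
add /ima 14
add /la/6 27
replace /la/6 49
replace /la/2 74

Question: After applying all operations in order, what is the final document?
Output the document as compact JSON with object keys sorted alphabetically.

Answer: {"i":55,"ima":14,"la":[31,97,74,93,38,96,49],"p":[51,49]}

Derivation:
After op 1 (remove /p/2): {"i":{"a":58,"x":62},"la":[13,38,96],"p":[29,51]}
After op 2 (replace /la/0 85): {"i":{"a":58,"x":62},"la":[85,38,96],"p":[29,51]}
After op 3 (add /la/1 97): {"i":{"a":58,"x":62},"la":[85,97,38,96],"p":[29,51]}
After op 4 (add /i/rj 34): {"i":{"a":58,"rj":34,"x":62},"la":[85,97,38,96],"p":[29,51]}
After op 5 (add /la/2 60): {"i":{"a":58,"rj":34,"x":62},"la":[85,97,60,38,96],"p":[29,51]}
After op 6 (replace /i 55): {"i":55,"la":[85,97,60,38,96],"p":[29,51]}
After op 7 (add /la/2 23): {"i":55,"la":[85,97,23,60,38,96],"p":[29,51]}
After op 8 (add /p/2 49): {"i":55,"la":[85,97,23,60,38,96],"p":[29,51,49]}
After op 9 (remove /la/3): {"i":55,"la":[85,97,23,38,96],"p":[29,51,49]}
After op 10 (remove /p/0): {"i":55,"la":[85,97,23,38,96],"p":[51,49]}
After op 11 (replace /la/0 31): {"i":55,"la":[31,97,23,38,96],"p":[51,49]}
After op 12 (add /la/3 93): {"i":55,"la":[31,97,23,93,38,96],"p":[51,49]}
After op 13 (add /ima 14): {"i":55,"ima":14,"la":[31,97,23,93,38,96],"p":[51,49]}
After op 14 (add /la/6 27): {"i":55,"ima":14,"la":[31,97,23,93,38,96,27],"p":[51,49]}
After op 15 (replace /la/6 49): {"i":55,"ima":14,"la":[31,97,23,93,38,96,49],"p":[51,49]}
After op 16 (replace /la/2 74): {"i":55,"ima":14,"la":[31,97,74,93,38,96,49],"p":[51,49]}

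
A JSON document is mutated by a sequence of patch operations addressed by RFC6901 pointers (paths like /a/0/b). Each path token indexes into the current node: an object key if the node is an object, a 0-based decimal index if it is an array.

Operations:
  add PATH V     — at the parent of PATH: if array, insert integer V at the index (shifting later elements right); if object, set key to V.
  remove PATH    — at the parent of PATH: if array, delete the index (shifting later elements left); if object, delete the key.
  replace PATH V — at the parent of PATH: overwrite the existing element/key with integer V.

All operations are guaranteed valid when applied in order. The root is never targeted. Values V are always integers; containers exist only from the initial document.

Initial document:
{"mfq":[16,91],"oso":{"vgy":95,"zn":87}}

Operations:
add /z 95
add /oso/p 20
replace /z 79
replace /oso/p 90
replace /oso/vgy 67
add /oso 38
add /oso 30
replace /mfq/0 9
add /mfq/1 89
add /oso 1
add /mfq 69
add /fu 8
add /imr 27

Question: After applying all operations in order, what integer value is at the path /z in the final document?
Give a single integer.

After op 1 (add /z 95): {"mfq":[16,91],"oso":{"vgy":95,"zn":87},"z":95}
After op 2 (add /oso/p 20): {"mfq":[16,91],"oso":{"p":20,"vgy":95,"zn":87},"z":95}
After op 3 (replace /z 79): {"mfq":[16,91],"oso":{"p":20,"vgy":95,"zn":87},"z":79}
After op 4 (replace /oso/p 90): {"mfq":[16,91],"oso":{"p":90,"vgy":95,"zn":87},"z":79}
After op 5 (replace /oso/vgy 67): {"mfq":[16,91],"oso":{"p":90,"vgy":67,"zn":87},"z":79}
After op 6 (add /oso 38): {"mfq":[16,91],"oso":38,"z":79}
After op 7 (add /oso 30): {"mfq":[16,91],"oso":30,"z":79}
After op 8 (replace /mfq/0 9): {"mfq":[9,91],"oso":30,"z":79}
After op 9 (add /mfq/1 89): {"mfq":[9,89,91],"oso":30,"z":79}
After op 10 (add /oso 1): {"mfq":[9,89,91],"oso":1,"z":79}
After op 11 (add /mfq 69): {"mfq":69,"oso":1,"z":79}
After op 12 (add /fu 8): {"fu":8,"mfq":69,"oso":1,"z":79}
After op 13 (add /imr 27): {"fu":8,"imr":27,"mfq":69,"oso":1,"z":79}
Value at /z: 79

Answer: 79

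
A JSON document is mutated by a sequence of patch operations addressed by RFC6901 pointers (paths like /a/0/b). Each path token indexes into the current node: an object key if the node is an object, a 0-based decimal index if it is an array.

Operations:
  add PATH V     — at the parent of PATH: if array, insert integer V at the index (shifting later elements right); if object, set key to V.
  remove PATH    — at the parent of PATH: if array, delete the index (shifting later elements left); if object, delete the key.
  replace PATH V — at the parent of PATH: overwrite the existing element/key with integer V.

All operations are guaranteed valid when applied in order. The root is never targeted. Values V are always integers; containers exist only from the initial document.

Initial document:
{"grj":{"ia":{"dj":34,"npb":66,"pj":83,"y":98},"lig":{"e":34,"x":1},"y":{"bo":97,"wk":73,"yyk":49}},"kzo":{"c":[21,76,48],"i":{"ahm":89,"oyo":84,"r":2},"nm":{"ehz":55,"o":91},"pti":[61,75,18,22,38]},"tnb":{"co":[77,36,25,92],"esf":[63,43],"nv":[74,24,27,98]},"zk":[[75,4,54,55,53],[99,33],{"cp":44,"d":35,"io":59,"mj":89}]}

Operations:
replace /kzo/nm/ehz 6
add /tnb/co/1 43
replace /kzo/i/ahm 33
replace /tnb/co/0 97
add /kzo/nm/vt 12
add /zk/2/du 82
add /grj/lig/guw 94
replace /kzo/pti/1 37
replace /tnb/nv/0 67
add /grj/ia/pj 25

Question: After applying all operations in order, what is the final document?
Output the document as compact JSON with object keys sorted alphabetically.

After op 1 (replace /kzo/nm/ehz 6): {"grj":{"ia":{"dj":34,"npb":66,"pj":83,"y":98},"lig":{"e":34,"x":1},"y":{"bo":97,"wk":73,"yyk":49}},"kzo":{"c":[21,76,48],"i":{"ahm":89,"oyo":84,"r":2},"nm":{"ehz":6,"o":91},"pti":[61,75,18,22,38]},"tnb":{"co":[77,36,25,92],"esf":[63,43],"nv":[74,24,27,98]},"zk":[[75,4,54,55,53],[99,33],{"cp":44,"d":35,"io":59,"mj":89}]}
After op 2 (add /tnb/co/1 43): {"grj":{"ia":{"dj":34,"npb":66,"pj":83,"y":98},"lig":{"e":34,"x":1},"y":{"bo":97,"wk":73,"yyk":49}},"kzo":{"c":[21,76,48],"i":{"ahm":89,"oyo":84,"r":2},"nm":{"ehz":6,"o":91},"pti":[61,75,18,22,38]},"tnb":{"co":[77,43,36,25,92],"esf":[63,43],"nv":[74,24,27,98]},"zk":[[75,4,54,55,53],[99,33],{"cp":44,"d":35,"io":59,"mj":89}]}
After op 3 (replace /kzo/i/ahm 33): {"grj":{"ia":{"dj":34,"npb":66,"pj":83,"y":98},"lig":{"e":34,"x":1},"y":{"bo":97,"wk":73,"yyk":49}},"kzo":{"c":[21,76,48],"i":{"ahm":33,"oyo":84,"r":2},"nm":{"ehz":6,"o":91},"pti":[61,75,18,22,38]},"tnb":{"co":[77,43,36,25,92],"esf":[63,43],"nv":[74,24,27,98]},"zk":[[75,4,54,55,53],[99,33],{"cp":44,"d":35,"io":59,"mj":89}]}
After op 4 (replace /tnb/co/0 97): {"grj":{"ia":{"dj":34,"npb":66,"pj":83,"y":98},"lig":{"e":34,"x":1},"y":{"bo":97,"wk":73,"yyk":49}},"kzo":{"c":[21,76,48],"i":{"ahm":33,"oyo":84,"r":2},"nm":{"ehz":6,"o":91},"pti":[61,75,18,22,38]},"tnb":{"co":[97,43,36,25,92],"esf":[63,43],"nv":[74,24,27,98]},"zk":[[75,4,54,55,53],[99,33],{"cp":44,"d":35,"io":59,"mj":89}]}
After op 5 (add /kzo/nm/vt 12): {"grj":{"ia":{"dj":34,"npb":66,"pj":83,"y":98},"lig":{"e":34,"x":1},"y":{"bo":97,"wk":73,"yyk":49}},"kzo":{"c":[21,76,48],"i":{"ahm":33,"oyo":84,"r":2},"nm":{"ehz":6,"o":91,"vt":12},"pti":[61,75,18,22,38]},"tnb":{"co":[97,43,36,25,92],"esf":[63,43],"nv":[74,24,27,98]},"zk":[[75,4,54,55,53],[99,33],{"cp":44,"d":35,"io":59,"mj":89}]}
After op 6 (add /zk/2/du 82): {"grj":{"ia":{"dj":34,"npb":66,"pj":83,"y":98},"lig":{"e":34,"x":1},"y":{"bo":97,"wk":73,"yyk":49}},"kzo":{"c":[21,76,48],"i":{"ahm":33,"oyo":84,"r":2},"nm":{"ehz":6,"o":91,"vt":12},"pti":[61,75,18,22,38]},"tnb":{"co":[97,43,36,25,92],"esf":[63,43],"nv":[74,24,27,98]},"zk":[[75,4,54,55,53],[99,33],{"cp":44,"d":35,"du":82,"io":59,"mj":89}]}
After op 7 (add /grj/lig/guw 94): {"grj":{"ia":{"dj":34,"npb":66,"pj":83,"y":98},"lig":{"e":34,"guw":94,"x":1},"y":{"bo":97,"wk":73,"yyk":49}},"kzo":{"c":[21,76,48],"i":{"ahm":33,"oyo":84,"r":2},"nm":{"ehz":6,"o":91,"vt":12},"pti":[61,75,18,22,38]},"tnb":{"co":[97,43,36,25,92],"esf":[63,43],"nv":[74,24,27,98]},"zk":[[75,4,54,55,53],[99,33],{"cp":44,"d":35,"du":82,"io":59,"mj":89}]}
After op 8 (replace /kzo/pti/1 37): {"grj":{"ia":{"dj":34,"npb":66,"pj":83,"y":98},"lig":{"e":34,"guw":94,"x":1},"y":{"bo":97,"wk":73,"yyk":49}},"kzo":{"c":[21,76,48],"i":{"ahm":33,"oyo":84,"r":2},"nm":{"ehz":6,"o":91,"vt":12},"pti":[61,37,18,22,38]},"tnb":{"co":[97,43,36,25,92],"esf":[63,43],"nv":[74,24,27,98]},"zk":[[75,4,54,55,53],[99,33],{"cp":44,"d":35,"du":82,"io":59,"mj":89}]}
After op 9 (replace /tnb/nv/0 67): {"grj":{"ia":{"dj":34,"npb":66,"pj":83,"y":98},"lig":{"e":34,"guw":94,"x":1},"y":{"bo":97,"wk":73,"yyk":49}},"kzo":{"c":[21,76,48],"i":{"ahm":33,"oyo":84,"r":2},"nm":{"ehz":6,"o":91,"vt":12},"pti":[61,37,18,22,38]},"tnb":{"co":[97,43,36,25,92],"esf":[63,43],"nv":[67,24,27,98]},"zk":[[75,4,54,55,53],[99,33],{"cp":44,"d":35,"du":82,"io":59,"mj":89}]}
After op 10 (add /grj/ia/pj 25): {"grj":{"ia":{"dj":34,"npb":66,"pj":25,"y":98},"lig":{"e":34,"guw":94,"x":1},"y":{"bo":97,"wk":73,"yyk":49}},"kzo":{"c":[21,76,48],"i":{"ahm":33,"oyo":84,"r":2},"nm":{"ehz":6,"o":91,"vt":12},"pti":[61,37,18,22,38]},"tnb":{"co":[97,43,36,25,92],"esf":[63,43],"nv":[67,24,27,98]},"zk":[[75,4,54,55,53],[99,33],{"cp":44,"d":35,"du":82,"io":59,"mj":89}]}

Answer: {"grj":{"ia":{"dj":34,"npb":66,"pj":25,"y":98},"lig":{"e":34,"guw":94,"x":1},"y":{"bo":97,"wk":73,"yyk":49}},"kzo":{"c":[21,76,48],"i":{"ahm":33,"oyo":84,"r":2},"nm":{"ehz":6,"o":91,"vt":12},"pti":[61,37,18,22,38]},"tnb":{"co":[97,43,36,25,92],"esf":[63,43],"nv":[67,24,27,98]},"zk":[[75,4,54,55,53],[99,33],{"cp":44,"d":35,"du":82,"io":59,"mj":89}]}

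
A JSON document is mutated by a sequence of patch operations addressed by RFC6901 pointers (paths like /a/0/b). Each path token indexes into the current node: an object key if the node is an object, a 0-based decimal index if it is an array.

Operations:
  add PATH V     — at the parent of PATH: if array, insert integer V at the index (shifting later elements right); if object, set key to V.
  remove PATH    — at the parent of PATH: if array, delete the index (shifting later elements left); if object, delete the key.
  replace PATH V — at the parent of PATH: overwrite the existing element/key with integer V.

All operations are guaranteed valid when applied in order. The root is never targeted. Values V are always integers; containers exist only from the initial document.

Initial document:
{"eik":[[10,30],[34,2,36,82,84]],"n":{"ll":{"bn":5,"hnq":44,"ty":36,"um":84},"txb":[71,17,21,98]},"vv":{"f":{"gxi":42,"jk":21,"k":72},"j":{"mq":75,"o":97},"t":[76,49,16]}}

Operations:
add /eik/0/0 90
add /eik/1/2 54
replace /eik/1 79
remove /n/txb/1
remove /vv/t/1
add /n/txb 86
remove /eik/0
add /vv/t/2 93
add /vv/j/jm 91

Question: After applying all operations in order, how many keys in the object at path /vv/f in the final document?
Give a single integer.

Answer: 3

Derivation:
After op 1 (add /eik/0/0 90): {"eik":[[90,10,30],[34,2,36,82,84]],"n":{"ll":{"bn":5,"hnq":44,"ty":36,"um":84},"txb":[71,17,21,98]},"vv":{"f":{"gxi":42,"jk":21,"k":72},"j":{"mq":75,"o":97},"t":[76,49,16]}}
After op 2 (add /eik/1/2 54): {"eik":[[90,10,30],[34,2,54,36,82,84]],"n":{"ll":{"bn":5,"hnq":44,"ty":36,"um":84},"txb":[71,17,21,98]},"vv":{"f":{"gxi":42,"jk":21,"k":72},"j":{"mq":75,"o":97},"t":[76,49,16]}}
After op 3 (replace /eik/1 79): {"eik":[[90,10,30],79],"n":{"ll":{"bn":5,"hnq":44,"ty":36,"um":84},"txb":[71,17,21,98]},"vv":{"f":{"gxi":42,"jk":21,"k":72},"j":{"mq":75,"o":97},"t":[76,49,16]}}
After op 4 (remove /n/txb/1): {"eik":[[90,10,30],79],"n":{"ll":{"bn":5,"hnq":44,"ty":36,"um":84},"txb":[71,21,98]},"vv":{"f":{"gxi":42,"jk":21,"k":72},"j":{"mq":75,"o":97},"t":[76,49,16]}}
After op 5 (remove /vv/t/1): {"eik":[[90,10,30],79],"n":{"ll":{"bn":5,"hnq":44,"ty":36,"um":84},"txb":[71,21,98]},"vv":{"f":{"gxi":42,"jk":21,"k":72},"j":{"mq":75,"o":97},"t":[76,16]}}
After op 6 (add /n/txb 86): {"eik":[[90,10,30],79],"n":{"ll":{"bn":5,"hnq":44,"ty":36,"um":84},"txb":86},"vv":{"f":{"gxi":42,"jk":21,"k":72},"j":{"mq":75,"o":97},"t":[76,16]}}
After op 7 (remove /eik/0): {"eik":[79],"n":{"ll":{"bn":5,"hnq":44,"ty":36,"um":84},"txb":86},"vv":{"f":{"gxi":42,"jk":21,"k":72},"j":{"mq":75,"o":97},"t":[76,16]}}
After op 8 (add /vv/t/2 93): {"eik":[79],"n":{"ll":{"bn":5,"hnq":44,"ty":36,"um":84},"txb":86},"vv":{"f":{"gxi":42,"jk":21,"k":72},"j":{"mq":75,"o":97},"t":[76,16,93]}}
After op 9 (add /vv/j/jm 91): {"eik":[79],"n":{"ll":{"bn":5,"hnq":44,"ty":36,"um":84},"txb":86},"vv":{"f":{"gxi":42,"jk":21,"k":72},"j":{"jm":91,"mq":75,"o":97},"t":[76,16,93]}}
Size at path /vv/f: 3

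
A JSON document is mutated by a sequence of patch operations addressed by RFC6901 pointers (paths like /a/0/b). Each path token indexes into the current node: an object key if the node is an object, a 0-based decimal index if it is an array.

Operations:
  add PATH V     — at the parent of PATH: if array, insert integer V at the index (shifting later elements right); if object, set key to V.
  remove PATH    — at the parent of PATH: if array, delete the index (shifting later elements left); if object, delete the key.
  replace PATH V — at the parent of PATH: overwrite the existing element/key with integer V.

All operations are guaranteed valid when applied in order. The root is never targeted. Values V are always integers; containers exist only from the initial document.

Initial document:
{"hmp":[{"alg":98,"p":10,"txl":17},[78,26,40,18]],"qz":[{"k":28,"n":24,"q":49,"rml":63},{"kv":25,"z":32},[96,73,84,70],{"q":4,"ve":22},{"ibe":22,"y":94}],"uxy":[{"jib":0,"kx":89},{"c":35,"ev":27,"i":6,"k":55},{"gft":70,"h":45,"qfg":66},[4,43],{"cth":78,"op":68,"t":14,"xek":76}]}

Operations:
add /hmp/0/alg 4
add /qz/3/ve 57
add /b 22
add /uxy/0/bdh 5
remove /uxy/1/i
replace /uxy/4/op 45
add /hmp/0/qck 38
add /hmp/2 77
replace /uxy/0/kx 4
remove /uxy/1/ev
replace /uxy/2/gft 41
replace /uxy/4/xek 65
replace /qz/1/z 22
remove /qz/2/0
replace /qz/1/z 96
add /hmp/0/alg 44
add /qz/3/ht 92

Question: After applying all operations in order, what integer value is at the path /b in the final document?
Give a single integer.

Answer: 22

Derivation:
After op 1 (add /hmp/0/alg 4): {"hmp":[{"alg":4,"p":10,"txl":17},[78,26,40,18]],"qz":[{"k":28,"n":24,"q":49,"rml":63},{"kv":25,"z":32},[96,73,84,70],{"q":4,"ve":22},{"ibe":22,"y":94}],"uxy":[{"jib":0,"kx":89},{"c":35,"ev":27,"i":6,"k":55},{"gft":70,"h":45,"qfg":66},[4,43],{"cth":78,"op":68,"t":14,"xek":76}]}
After op 2 (add /qz/3/ve 57): {"hmp":[{"alg":4,"p":10,"txl":17},[78,26,40,18]],"qz":[{"k":28,"n":24,"q":49,"rml":63},{"kv":25,"z":32},[96,73,84,70],{"q":4,"ve":57},{"ibe":22,"y":94}],"uxy":[{"jib":0,"kx":89},{"c":35,"ev":27,"i":6,"k":55},{"gft":70,"h":45,"qfg":66},[4,43],{"cth":78,"op":68,"t":14,"xek":76}]}
After op 3 (add /b 22): {"b":22,"hmp":[{"alg":4,"p":10,"txl":17},[78,26,40,18]],"qz":[{"k":28,"n":24,"q":49,"rml":63},{"kv":25,"z":32},[96,73,84,70],{"q":4,"ve":57},{"ibe":22,"y":94}],"uxy":[{"jib":0,"kx":89},{"c":35,"ev":27,"i":6,"k":55},{"gft":70,"h":45,"qfg":66},[4,43],{"cth":78,"op":68,"t":14,"xek":76}]}
After op 4 (add /uxy/0/bdh 5): {"b":22,"hmp":[{"alg":4,"p":10,"txl":17},[78,26,40,18]],"qz":[{"k":28,"n":24,"q":49,"rml":63},{"kv":25,"z":32},[96,73,84,70],{"q":4,"ve":57},{"ibe":22,"y":94}],"uxy":[{"bdh":5,"jib":0,"kx":89},{"c":35,"ev":27,"i":6,"k":55},{"gft":70,"h":45,"qfg":66},[4,43],{"cth":78,"op":68,"t":14,"xek":76}]}
After op 5 (remove /uxy/1/i): {"b":22,"hmp":[{"alg":4,"p":10,"txl":17},[78,26,40,18]],"qz":[{"k":28,"n":24,"q":49,"rml":63},{"kv":25,"z":32},[96,73,84,70],{"q":4,"ve":57},{"ibe":22,"y":94}],"uxy":[{"bdh":5,"jib":0,"kx":89},{"c":35,"ev":27,"k":55},{"gft":70,"h":45,"qfg":66},[4,43],{"cth":78,"op":68,"t":14,"xek":76}]}
After op 6 (replace /uxy/4/op 45): {"b":22,"hmp":[{"alg":4,"p":10,"txl":17},[78,26,40,18]],"qz":[{"k":28,"n":24,"q":49,"rml":63},{"kv":25,"z":32},[96,73,84,70],{"q":4,"ve":57},{"ibe":22,"y":94}],"uxy":[{"bdh":5,"jib":0,"kx":89},{"c":35,"ev":27,"k":55},{"gft":70,"h":45,"qfg":66},[4,43],{"cth":78,"op":45,"t":14,"xek":76}]}
After op 7 (add /hmp/0/qck 38): {"b":22,"hmp":[{"alg":4,"p":10,"qck":38,"txl":17},[78,26,40,18]],"qz":[{"k":28,"n":24,"q":49,"rml":63},{"kv":25,"z":32},[96,73,84,70],{"q":4,"ve":57},{"ibe":22,"y":94}],"uxy":[{"bdh":5,"jib":0,"kx":89},{"c":35,"ev":27,"k":55},{"gft":70,"h":45,"qfg":66},[4,43],{"cth":78,"op":45,"t":14,"xek":76}]}
After op 8 (add /hmp/2 77): {"b":22,"hmp":[{"alg":4,"p":10,"qck":38,"txl":17},[78,26,40,18],77],"qz":[{"k":28,"n":24,"q":49,"rml":63},{"kv":25,"z":32},[96,73,84,70],{"q":4,"ve":57},{"ibe":22,"y":94}],"uxy":[{"bdh":5,"jib":0,"kx":89},{"c":35,"ev":27,"k":55},{"gft":70,"h":45,"qfg":66},[4,43],{"cth":78,"op":45,"t":14,"xek":76}]}
After op 9 (replace /uxy/0/kx 4): {"b":22,"hmp":[{"alg":4,"p":10,"qck":38,"txl":17},[78,26,40,18],77],"qz":[{"k":28,"n":24,"q":49,"rml":63},{"kv":25,"z":32},[96,73,84,70],{"q":4,"ve":57},{"ibe":22,"y":94}],"uxy":[{"bdh":5,"jib":0,"kx":4},{"c":35,"ev":27,"k":55},{"gft":70,"h":45,"qfg":66},[4,43],{"cth":78,"op":45,"t":14,"xek":76}]}
After op 10 (remove /uxy/1/ev): {"b":22,"hmp":[{"alg":4,"p":10,"qck":38,"txl":17},[78,26,40,18],77],"qz":[{"k":28,"n":24,"q":49,"rml":63},{"kv":25,"z":32},[96,73,84,70],{"q":4,"ve":57},{"ibe":22,"y":94}],"uxy":[{"bdh":5,"jib":0,"kx":4},{"c":35,"k":55},{"gft":70,"h":45,"qfg":66},[4,43],{"cth":78,"op":45,"t":14,"xek":76}]}
After op 11 (replace /uxy/2/gft 41): {"b":22,"hmp":[{"alg":4,"p":10,"qck":38,"txl":17},[78,26,40,18],77],"qz":[{"k":28,"n":24,"q":49,"rml":63},{"kv":25,"z":32},[96,73,84,70],{"q":4,"ve":57},{"ibe":22,"y":94}],"uxy":[{"bdh":5,"jib":0,"kx":4},{"c":35,"k":55},{"gft":41,"h":45,"qfg":66},[4,43],{"cth":78,"op":45,"t":14,"xek":76}]}
After op 12 (replace /uxy/4/xek 65): {"b":22,"hmp":[{"alg":4,"p":10,"qck":38,"txl":17},[78,26,40,18],77],"qz":[{"k":28,"n":24,"q":49,"rml":63},{"kv":25,"z":32},[96,73,84,70],{"q":4,"ve":57},{"ibe":22,"y":94}],"uxy":[{"bdh":5,"jib":0,"kx":4},{"c":35,"k":55},{"gft":41,"h":45,"qfg":66},[4,43],{"cth":78,"op":45,"t":14,"xek":65}]}
After op 13 (replace /qz/1/z 22): {"b":22,"hmp":[{"alg":4,"p":10,"qck":38,"txl":17},[78,26,40,18],77],"qz":[{"k":28,"n":24,"q":49,"rml":63},{"kv":25,"z":22},[96,73,84,70],{"q":4,"ve":57},{"ibe":22,"y":94}],"uxy":[{"bdh":5,"jib":0,"kx":4},{"c":35,"k":55},{"gft":41,"h":45,"qfg":66},[4,43],{"cth":78,"op":45,"t":14,"xek":65}]}
After op 14 (remove /qz/2/0): {"b":22,"hmp":[{"alg":4,"p":10,"qck":38,"txl":17},[78,26,40,18],77],"qz":[{"k":28,"n":24,"q":49,"rml":63},{"kv":25,"z":22},[73,84,70],{"q":4,"ve":57},{"ibe":22,"y":94}],"uxy":[{"bdh":5,"jib":0,"kx":4},{"c":35,"k":55},{"gft":41,"h":45,"qfg":66},[4,43],{"cth":78,"op":45,"t":14,"xek":65}]}
After op 15 (replace /qz/1/z 96): {"b":22,"hmp":[{"alg":4,"p":10,"qck":38,"txl":17},[78,26,40,18],77],"qz":[{"k":28,"n":24,"q":49,"rml":63},{"kv":25,"z":96},[73,84,70],{"q":4,"ve":57},{"ibe":22,"y":94}],"uxy":[{"bdh":5,"jib":0,"kx":4},{"c":35,"k":55},{"gft":41,"h":45,"qfg":66},[4,43],{"cth":78,"op":45,"t":14,"xek":65}]}
After op 16 (add /hmp/0/alg 44): {"b":22,"hmp":[{"alg":44,"p":10,"qck":38,"txl":17},[78,26,40,18],77],"qz":[{"k":28,"n":24,"q":49,"rml":63},{"kv":25,"z":96},[73,84,70],{"q":4,"ve":57},{"ibe":22,"y":94}],"uxy":[{"bdh":5,"jib":0,"kx":4},{"c":35,"k":55},{"gft":41,"h":45,"qfg":66},[4,43],{"cth":78,"op":45,"t":14,"xek":65}]}
After op 17 (add /qz/3/ht 92): {"b":22,"hmp":[{"alg":44,"p":10,"qck":38,"txl":17},[78,26,40,18],77],"qz":[{"k":28,"n":24,"q":49,"rml":63},{"kv":25,"z":96},[73,84,70],{"ht":92,"q":4,"ve":57},{"ibe":22,"y":94}],"uxy":[{"bdh":5,"jib":0,"kx":4},{"c":35,"k":55},{"gft":41,"h":45,"qfg":66},[4,43],{"cth":78,"op":45,"t":14,"xek":65}]}
Value at /b: 22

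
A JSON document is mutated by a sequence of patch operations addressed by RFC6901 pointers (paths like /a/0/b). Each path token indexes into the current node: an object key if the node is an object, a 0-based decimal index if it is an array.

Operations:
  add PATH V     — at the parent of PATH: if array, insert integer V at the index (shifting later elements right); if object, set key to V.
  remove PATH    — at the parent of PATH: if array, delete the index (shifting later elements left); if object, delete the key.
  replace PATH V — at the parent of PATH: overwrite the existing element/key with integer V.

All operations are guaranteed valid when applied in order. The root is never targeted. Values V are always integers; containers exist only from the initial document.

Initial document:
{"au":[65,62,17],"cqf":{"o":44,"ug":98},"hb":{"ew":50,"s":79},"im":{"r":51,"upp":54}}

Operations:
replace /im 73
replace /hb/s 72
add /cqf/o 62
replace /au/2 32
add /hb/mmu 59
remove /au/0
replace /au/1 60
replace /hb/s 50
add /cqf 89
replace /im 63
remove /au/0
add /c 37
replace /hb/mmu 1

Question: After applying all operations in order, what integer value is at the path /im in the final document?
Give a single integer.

Answer: 63

Derivation:
After op 1 (replace /im 73): {"au":[65,62,17],"cqf":{"o":44,"ug":98},"hb":{"ew":50,"s":79},"im":73}
After op 2 (replace /hb/s 72): {"au":[65,62,17],"cqf":{"o":44,"ug":98},"hb":{"ew":50,"s":72},"im":73}
After op 3 (add /cqf/o 62): {"au":[65,62,17],"cqf":{"o":62,"ug":98},"hb":{"ew":50,"s":72},"im":73}
After op 4 (replace /au/2 32): {"au":[65,62,32],"cqf":{"o":62,"ug":98},"hb":{"ew":50,"s":72},"im":73}
After op 5 (add /hb/mmu 59): {"au":[65,62,32],"cqf":{"o":62,"ug":98},"hb":{"ew":50,"mmu":59,"s":72},"im":73}
After op 6 (remove /au/0): {"au":[62,32],"cqf":{"o":62,"ug":98},"hb":{"ew":50,"mmu":59,"s":72},"im":73}
After op 7 (replace /au/1 60): {"au":[62,60],"cqf":{"o":62,"ug":98},"hb":{"ew":50,"mmu":59,"s":72},"im":73}
After op 8 (replace /hb/s 50): {"au":[62,60],"cqf":{"o":62,"ug":98},"hb":{"ew":50,"mmu":59,"s":50},"im":73}
After op 9 (add /cqf 89): {"au":[62,60],"cqf":89,"hb":{"ew":50,"mmu":59,"s":50},"im":73}
After op 10 (replace /im 63): {"au":[62,60],"cqf":89,"hb":{"ew":50,"mmu":59,"s":50},"im":63}
After op 11 (remove /au/0): {"au":[60],"cqf":89,"hb":{"ew":50,"mmu":59,"s":50},"im":63}
After op 12 (add /c 37): {"au":[60],"c":37,"cqf":89,"hb":{"ew":50,"mmu":59,"s":50},"im":63}
After op 13 (replace /hb/mmu 1): {"au":[60],"c":37,"cqf":89,"hb":{"ew":50,"mmu":1,"s":50},"im":63}
Value at /im: 63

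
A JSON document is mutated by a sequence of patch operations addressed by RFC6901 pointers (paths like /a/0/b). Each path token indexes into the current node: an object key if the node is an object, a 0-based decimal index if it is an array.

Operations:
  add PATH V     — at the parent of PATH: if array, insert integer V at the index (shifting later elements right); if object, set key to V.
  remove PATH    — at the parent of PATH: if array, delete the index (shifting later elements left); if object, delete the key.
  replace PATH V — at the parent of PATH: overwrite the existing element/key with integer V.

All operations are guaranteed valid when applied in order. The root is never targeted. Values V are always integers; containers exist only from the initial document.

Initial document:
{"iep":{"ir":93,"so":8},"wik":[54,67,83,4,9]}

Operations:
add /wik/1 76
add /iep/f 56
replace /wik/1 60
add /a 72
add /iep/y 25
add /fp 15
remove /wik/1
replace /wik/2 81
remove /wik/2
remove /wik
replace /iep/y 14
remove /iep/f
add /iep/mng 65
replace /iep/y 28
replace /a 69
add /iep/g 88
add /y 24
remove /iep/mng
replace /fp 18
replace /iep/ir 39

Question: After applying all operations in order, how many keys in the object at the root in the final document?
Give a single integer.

Answer: 4

Derivation:
After op 1 (add /wik/1 76): {"iep":{"ir":93,"so":8},"wik":[54,76,67,83,4,9]}
After op 2 (add /iep/f 56): {"iep":{"f":56,"ir":93,"so":8},"wik":[54,76,67,83,4,9]}
After op 3 (replace /wik/1 60): {"iep":{"f":56,"ir":93,"so":8},"wik":[54,60,67,83,4,9]}
After op 4 (add /a 72): {"a":72,"iep":{"f":56,"ir":93,"so":8},"wik":[54,60,67,83,4,9]}
After op 5 (add /iep/y 25): {"a":72,"iep":{"f":56,"ir":93,"so":8,"y":25},"wik":[54,60,67,83,4,9]}
After op 6 (add /fp 15): {"a":72,"fp":15,"iep":{"f":56,"ir":93,"so":8,"y":25},"wik":[54,60,67,83,4,9]}
After op 7 (remove /wik/1): {"a":72,"fp":15,"iep":{"f":56,"ir":93,"so":8,"y":25},"wik":[54,67,83,4,9]}
After op 8 (replace /wik/2 81): {"a":72,"fp":15,"iep":{"f":56,"ir":93,"so":8,"y":25},"wik":[54,67,81,4,9]}
After op 9 (remove /wik/2): {"a":72,"fp":15,"iep":{"f":56,"ir":93,"so":8,"y":25},"wik":[54,67,4,9]}
After op 10 (remove /wik): {"a":72,"fp":15,"iep":{"f":56,"ir":93,"so":8,"y":25}}
After op 11 (replace /iep/y 14): {"a":72,"fp":15,"iep":{"f":56,"ir":93,"so":8,"y":14}}
After op 12 (remove /iep/f): {"a":72,"fp":15,"iep":{"ir":93,"so":8,"y":14}}
After op 13 (add /iep/mng 65): {"a":72,"fp":15,"iep":{"ir":93,"mng":65,"so":8,"y":14}}
After op 14 (replace /iep/y 28): {"a":72,"fp":15,"iep":{"ir":93,"mng":65,"so":8,"y":28}}
After op 15 (replace /a 69): {"a":69,"fp":15,"iep":{"ir":93,"mng":65,"so":8,"y":28}}
After op 16 (add /iep/g 88): {"a":69,"fp":15,"iep":{"g":88,"ir":93,"mng":65,"so":8,"y":28}}
After op 17 (add /y 24): {"a":69,"fp":15,"iep":{"g":88,"ir":93,"mng":65,"so":8,"y":28},"y":24}
After op 18 (remove /iep/mng): {"a":69,"fp":15,"iep":{"g":88,"ir":93,"so":8,"y":28},"y":24}
After op 19 (replace /fp 18): {"a":69,"fp":18,"iep":{"g":88,"ir":93,"so":8,"y":28},"y":24}
After op 20 (replace /iep/ir 39): {"a":69,"fp":18,"iep":{"g":88,"ir":39,"so":8,"y":28},"y":24}
Size at the root: 4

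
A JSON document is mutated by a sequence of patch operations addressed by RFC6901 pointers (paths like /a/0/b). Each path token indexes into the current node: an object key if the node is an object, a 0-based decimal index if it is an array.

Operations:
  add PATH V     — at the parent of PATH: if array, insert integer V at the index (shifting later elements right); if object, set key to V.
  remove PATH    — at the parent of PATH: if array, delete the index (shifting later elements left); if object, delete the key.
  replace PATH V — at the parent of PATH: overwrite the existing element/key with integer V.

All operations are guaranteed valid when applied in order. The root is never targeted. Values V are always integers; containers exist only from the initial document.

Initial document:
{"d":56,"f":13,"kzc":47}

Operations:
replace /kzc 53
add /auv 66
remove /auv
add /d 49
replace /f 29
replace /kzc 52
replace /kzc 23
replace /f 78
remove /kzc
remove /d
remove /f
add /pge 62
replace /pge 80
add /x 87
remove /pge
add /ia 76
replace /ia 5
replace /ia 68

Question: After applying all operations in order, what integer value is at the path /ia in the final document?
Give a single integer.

Answer: 68

Derivation:
After op 1 (replace /kzc 53): {"d":56,"f":13,"kzc":53}
After op 2 (add /auv 66): {"auv":66,"d":56,"f":13,"kzc":53}
After op 3 (remove /auv): {"d":56,"f":13,"kzc":53}
After op 4 (add /d 49): {"d":49,"f":13,"kzc":53}
After op 5 (replace /f 29): {"d":49,"f":29,"kzc":53}
After op 6 (replace /kzc 52): {"d":49,"f":29,"kzc":52}
After op 7 (replace /kzc 23): {"d":49,"f":29,"kzc":23}
After op 8 (replace /f 78): {"d":49,"f":78,"kzc":23}
After op 9 (remove /kzc): {"d":49,"f":78}
After op 10 (remove /d): {"f":78}
After op 11 (remove /f): {}
After op 12 (add /pge 62): {"pge":62}
After op 13 (replace /pge 80): {"pge":80}
After op 14 (add /x 87): {"pge":80,"x":87}
After op 15 (remove /pge): {"x":87}
After op 16 (add /ia 76): {"ia":76,"x":87}
After op 17 (replace /ia 5): {"ia":5,"x":87}
After op 18 (replace /ia 68): {"ia":68,"x":87}
Value at /ia: 68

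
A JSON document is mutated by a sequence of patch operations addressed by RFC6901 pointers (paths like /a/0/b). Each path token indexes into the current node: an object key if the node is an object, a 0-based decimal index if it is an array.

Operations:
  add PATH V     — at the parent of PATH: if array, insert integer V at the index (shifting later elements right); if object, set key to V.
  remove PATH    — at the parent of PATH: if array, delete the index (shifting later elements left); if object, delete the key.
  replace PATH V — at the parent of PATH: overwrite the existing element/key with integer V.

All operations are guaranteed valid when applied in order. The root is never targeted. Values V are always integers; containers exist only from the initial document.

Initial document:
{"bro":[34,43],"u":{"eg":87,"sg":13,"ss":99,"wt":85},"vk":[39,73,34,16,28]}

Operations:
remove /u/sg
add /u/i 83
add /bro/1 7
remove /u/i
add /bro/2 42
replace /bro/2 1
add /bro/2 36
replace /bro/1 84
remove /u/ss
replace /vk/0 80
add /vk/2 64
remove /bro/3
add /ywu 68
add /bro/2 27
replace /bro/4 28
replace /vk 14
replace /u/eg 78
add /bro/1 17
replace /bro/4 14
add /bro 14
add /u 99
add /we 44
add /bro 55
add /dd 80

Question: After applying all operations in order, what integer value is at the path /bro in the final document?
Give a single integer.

Answer: 55

Derivation:
After op 1 (remove /u/sg): {"bro":[34,43],"u":{"eg":87,"ss":99,"wt":85},"vk":[39,73,34,16,28]}
After op 2 (add /u/i 83): {"bro":[34,43],"u":{"eg":87,"i":83,"ss":99,"wt":85},"vk":[39,73,34,16,28]}
After op 3 (add /bro/1 7): {"bro":[34,7,43],"u":{"eg":87,"i":83,"ss":99,"wt":85},"vk":[39,73,34,16,28]}
After op 4 (remove /u/i): {"bro":[34,7,43],"u":{"eg":87,"ss":99,"wt":85},"vk":[39,73,34,16,28]}
After op 5 (add /bro/2 42): {"bro":[34,7,42,43],"u":{"eg":87,"ss":99,"wt":85},"vk":[39,73,34,16,28]}
After op 6 (replace /bro/2 1): {"bro":[34,7,1,43],"u":{"eg":87,"ss":99,"wt":85},"vk":[39,73,34,16,28]}
After op 7 (add /bro/2 36): {"bro":[34,7,36,1,43],"u":{"eg":87,"ss":99,"wt":85},"vk":[39,73,34,16,28]}
After op 8 (replace /bro/1 84): {"bro":[34,84,36,1,43],"u":{"eg":87,"ss":99,"wt":85},"vk":[39,73,34,16,28]}
After op 9 (remove /u/ss): {"bro":[34,84,36,1,43],"u":{"eg":87,"wt":85},"vk":[39,73,34,16,28]}
After op 10 (replace /vk/0 80): {"bro":[34,84,36,1,43],"u":{"eg":87,"wt":85},"vk":[80,73,34,16,28]}
After op 11 (add /vk/2 64): {"bro":[34,84,36,1,43],"u":{"eg":87,"wt":85},"vk":[80,73,64,34,16,28]}
After op 12 (remove /bro/3): {"bro":[34,84,36,43],"u":{"eg":87,"wt":85},"vk":[80,73,64,34,16,28]}
After op 13 (add /ywu 68): {"bro":[34,84,36,43],"u":{"eg":87,"wt":85},"vk":[80,73,64,34,16,28],"ywu":68}
After op 14 (add /bro/2 27): {"bro":[34,84,27,36,43],"u":{"eg":87,"wt":85},"vk":[80,73,64,34,16,28],"ywu":68}
After op 15 (replace /bro/4 28): {"bro":[34,84,27,36,28],"u":{"eg":87,"wt":85},"vk":[80,73,64,34,16,28],"ywu":68}
After op 16 (replace /vk 14): {"bro":[34,84,27,36,28],"u":{"eg":87,"wt":85},"vk":14,"ywu":68}
After op 17 (replace /u/eg 78): {"bro":[34,84,27,36,28],"u":{"eg":78,"wt":85},"vk":14,"ywu":68}
After op 18 (add /bro/1 17): {"bro":[34,17,84,27,36,28],"u":{"eg":78,"wt":85},"vk":14,"ywu":68}
After op 19 (replace /bro/4 14): {"bro":[34,17,84,27,14,28],"u":{"eg":78,"wt":85},"vk":14,"ywu":68}
After op 20 (add /bro 14): {"bro":14,"u":{"eg":78,"wt":85},"vk":14,"ywu":68}
After op 21 (add /u 99): {"bro":14,"u":99,"vk":14,"ywu":68}
After op 22 (add /we 44): {"bro":14,"u":99,"vk":14,"we":44,"ywu":68}
After op 23 (add /bro 55): {"bro":55,"u":99,"vk":14,"we":44,"ywu":68}
After op 24 (add /dd 80): {"bro":55,"dd":80,"u":99,"vk":14,"we":44,"ywu":68}
Value at /bro: 55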